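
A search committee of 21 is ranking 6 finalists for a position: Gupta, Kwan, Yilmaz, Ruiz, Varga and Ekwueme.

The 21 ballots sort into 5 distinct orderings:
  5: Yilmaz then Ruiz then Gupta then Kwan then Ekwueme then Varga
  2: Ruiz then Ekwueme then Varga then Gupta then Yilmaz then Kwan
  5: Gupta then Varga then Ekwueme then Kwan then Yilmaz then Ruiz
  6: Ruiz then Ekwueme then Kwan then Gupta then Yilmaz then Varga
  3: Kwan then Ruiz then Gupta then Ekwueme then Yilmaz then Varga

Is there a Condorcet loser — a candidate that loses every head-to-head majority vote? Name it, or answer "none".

Varga

Head-to-head results (21 committee members):
Gupta vs Kwan: Gupta preferred on 5+2+5 = 12 ballots; Gupta wins 12–9.
Gupta vs Yilmaz: Gupta preferred on 2+5+6+3 = 16 ballots; Gupta wins 16–5.
Gupta vs Ruiz: Gupta preferred on 5 ballots; Ruiz wins 16–5.
Gupta vs Varga: 19 to 2, Gupta.
Gupta vs Ekwueme: Gupta is ranked higher on 5+5+3 = 13 ballots, Ekwueme on 8. Gupta wins 13–8.
Kwan–Yilmaz: Kwan 14–7.
Kwan vs Ruiz: 8 to 13, Ruiz.
Kwan vs Varga: 14 to 7, Kwan.
Kwan–Ekwueme: Ekwueme 13–8.
Yilmaz vs Ruiz: Ruiz wins 11–10.
Yilmaz–Varga: Yilmaz 14–7.
Yilmaz vs Ekwueme: Ekwueme, 16–5.
Ruiz–Varga: Ruiz 16–5.
Ruiz vs Ekwueme: Ruiz preferred on 5+2+6+3 = 16 ballots; Ruiz wins 16–5.
Varga–Ekwueme: Ekwueme 16–5.
Varga loses to every other candidate — it is the Condorcet loser.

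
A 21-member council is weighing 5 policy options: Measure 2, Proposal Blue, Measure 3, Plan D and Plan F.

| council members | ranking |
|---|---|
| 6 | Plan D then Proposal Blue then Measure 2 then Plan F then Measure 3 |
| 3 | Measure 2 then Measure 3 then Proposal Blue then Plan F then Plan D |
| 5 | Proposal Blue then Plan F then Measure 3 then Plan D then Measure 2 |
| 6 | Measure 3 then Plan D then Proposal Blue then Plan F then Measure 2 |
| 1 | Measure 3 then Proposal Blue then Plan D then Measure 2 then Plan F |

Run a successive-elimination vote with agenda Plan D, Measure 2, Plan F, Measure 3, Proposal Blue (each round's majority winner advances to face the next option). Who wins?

Proposal Blue

Round 1: Plan D vs Measure 2 — 18–3, Plan D advances.
Round 2: Plan D vs Plan F — 13–8, Plan D advances.
Round 3: Plan D vs Measure 3 — 6–15, Measure 3 advances.
Round 4: Measure 3 vs Proposal Blue — 10–11, Proposal Blue advances.
Proposal Blue survives the agenda.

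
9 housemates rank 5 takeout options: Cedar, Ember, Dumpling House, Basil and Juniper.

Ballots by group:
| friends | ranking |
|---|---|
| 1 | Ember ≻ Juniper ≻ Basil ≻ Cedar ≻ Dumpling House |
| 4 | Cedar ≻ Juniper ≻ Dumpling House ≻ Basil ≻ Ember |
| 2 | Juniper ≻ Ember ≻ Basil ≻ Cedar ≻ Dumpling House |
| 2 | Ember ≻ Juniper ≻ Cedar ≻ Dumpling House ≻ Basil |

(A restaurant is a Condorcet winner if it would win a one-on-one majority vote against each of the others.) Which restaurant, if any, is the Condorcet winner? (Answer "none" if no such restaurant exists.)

Check each pair by majority over 9 ballots:
Cedar vs Ember: Ember wins 5–4.
Cedar vs Dumpling House: Cedar is ranked higher on 1+4+2+2 = 9 ballots, Dumpling House on 0. Cedar wins 9–0.
Cedar vs Basil: 6 to 3, Cedar.
Cedar vs Juniper: Juniper, 5–4.
Ember–Dumpling House: Ember 5–4.
Ember vs Basil: 1+2+2 = 5 for Ember, 4 for Basil — Ember by 5–4.
Ember vs Juniper: 3 to 6, Juniper.
Dumpling House vs Basil: Dumpling House is ranked higher on 4+2 = 6 ballots, Basil on 3. Dumpling House wins 6–3.
Dumpling House vs Juniper: Juniper, 9–0.
Basil vs Juniper: 0 to 9, Juniper.
Juniper beats each of Cedar, Ember, Dumpling House, Basil — Juniper is the Condorcet winner.

Juniper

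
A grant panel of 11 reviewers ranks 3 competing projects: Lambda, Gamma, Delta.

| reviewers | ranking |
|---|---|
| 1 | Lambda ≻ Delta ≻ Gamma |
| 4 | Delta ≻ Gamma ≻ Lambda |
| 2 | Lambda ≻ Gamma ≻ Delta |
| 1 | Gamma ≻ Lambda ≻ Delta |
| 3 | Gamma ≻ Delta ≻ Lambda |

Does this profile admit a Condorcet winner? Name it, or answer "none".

Gamma

Check each pair by majority over 11 ballots:
Lambda vs Gamma: 3 to 8, Gamma.
Lambda–Delta: Delta 7–4.
Gamma vs Delta: 6 to 5, Gamma.
Gamma defeats every rival head-to-head and is the Condorcet winner.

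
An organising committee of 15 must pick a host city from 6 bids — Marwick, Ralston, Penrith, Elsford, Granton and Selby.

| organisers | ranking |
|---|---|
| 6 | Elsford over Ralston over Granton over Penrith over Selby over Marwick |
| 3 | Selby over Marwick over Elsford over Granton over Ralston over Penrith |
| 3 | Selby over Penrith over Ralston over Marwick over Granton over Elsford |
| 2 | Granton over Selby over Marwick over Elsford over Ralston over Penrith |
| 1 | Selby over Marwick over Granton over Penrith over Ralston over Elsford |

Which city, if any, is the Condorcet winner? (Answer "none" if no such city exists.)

none

Head-to-head results (15 organisers):
Marwick vs Ralston: 6 to 9, Ralston.
Marwick vs Penrith: 6 to 9, Penrith.
Marwick–Elsford: Marwick 9–6.
Marwick vs Granton: 7 to 8, Granton.
Marwick vs Selby: Selby, 15–0.
Ralston vs Penrith: Ralston, 11–4.
Ralston–Elsford: Elsford 11–4.
Ralston vs Granton: 6+3 = 9 for Ralston, 6 for Granton — Ralston by 9–6.
Ralston vs Selby: 6 to 9, Selby.
Penrith vs Elsford: Elsford, 11–4.
Penrith vs Granton: Penrith preferred on 3 ballots; Granton wins 12–3.
Penrith vs Selby: Selby wins 9–6.
Elsford vs Granton: Elsford, 9–6.
Elsford–Selby: Selby 9–6.
Granton vs Selby: 8 to 7, Granton.
Every city loses at least once (Marwick loses to Ralston; Ralston loses to Elsford; Penrith loses to Ralston; Elsford loses to Marwick; Granton loses to Ralston; Selby loses to Granton). The majority relation contains the cycle Marwick → Elsford → Ralston → Marwick, so there is no Condorcet winner.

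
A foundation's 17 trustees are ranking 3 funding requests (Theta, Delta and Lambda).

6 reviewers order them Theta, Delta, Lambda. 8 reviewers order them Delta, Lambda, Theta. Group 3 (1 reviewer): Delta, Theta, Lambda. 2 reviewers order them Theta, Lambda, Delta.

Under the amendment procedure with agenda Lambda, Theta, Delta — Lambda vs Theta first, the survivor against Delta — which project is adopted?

Delta

Round 1: Lambda vs Theta — 8–9, Theta advances.
Round 2: Theta vs Delta — 8–9, Delta advances.
Delta survives the agenda.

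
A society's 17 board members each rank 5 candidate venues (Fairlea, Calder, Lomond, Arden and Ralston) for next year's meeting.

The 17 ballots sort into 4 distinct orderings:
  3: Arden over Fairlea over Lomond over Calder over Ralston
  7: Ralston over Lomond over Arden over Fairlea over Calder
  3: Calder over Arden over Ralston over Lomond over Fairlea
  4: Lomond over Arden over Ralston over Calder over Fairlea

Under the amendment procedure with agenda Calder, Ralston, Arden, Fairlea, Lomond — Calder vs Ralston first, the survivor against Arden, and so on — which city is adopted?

Lomond

Round 1: Calder vs Ralston — 6–11, Ralston advances.
Round 2: Ralston vs Arden — 7–10, Arden advances.
Round 3: Arden vs Fairlea — 17–0, Arden advances.
Round 4: Arden vs Lomond — 6–11, Lomond advances.
Lomond survives the agenda.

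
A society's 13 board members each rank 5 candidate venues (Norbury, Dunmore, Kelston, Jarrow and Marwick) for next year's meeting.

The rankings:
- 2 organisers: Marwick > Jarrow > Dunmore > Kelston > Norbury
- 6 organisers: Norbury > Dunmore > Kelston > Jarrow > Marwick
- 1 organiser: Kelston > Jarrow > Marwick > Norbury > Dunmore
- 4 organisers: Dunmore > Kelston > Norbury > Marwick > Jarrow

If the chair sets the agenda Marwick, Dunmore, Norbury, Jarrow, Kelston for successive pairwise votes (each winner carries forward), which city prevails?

Kelston

Round 1: Marwick vs Dunmore — 3–10, Dunmore advances.
Round 2: Dunmore vs Norbury — 6–7, Norbury advances.
Round 3: Norbury vs Jarrow — 10–3, Norbury advances.
Round 4: Norbury vs Kelston — 6–7, Kelston advances.
Kelston survives the agenda.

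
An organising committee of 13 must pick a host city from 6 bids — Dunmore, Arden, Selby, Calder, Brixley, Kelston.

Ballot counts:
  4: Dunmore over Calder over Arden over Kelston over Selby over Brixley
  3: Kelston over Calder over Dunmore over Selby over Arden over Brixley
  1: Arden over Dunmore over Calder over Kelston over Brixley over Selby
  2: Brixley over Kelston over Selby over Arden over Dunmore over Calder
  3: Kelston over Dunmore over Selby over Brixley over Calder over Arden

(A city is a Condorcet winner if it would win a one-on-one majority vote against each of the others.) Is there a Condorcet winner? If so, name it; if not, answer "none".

Kelston

Check each pair by majority over 13 ballots:
Dunmore vs Arden: Dunmore, 10–3.
Dunmore vs Selby: 4+3+1+3 = 11 for Dunmore, 2 for Selby — Dunmore by 11–2.
Dunmore vs Calder: Dunmore is ranked higher on 4+1+2+3 = 10 ballots, Calder on 3. Dunmore wins 10–3.
Dunmore vs Brixley: Dunmore is ranked higher on 4+3+1+3 = 11 ballots, Brixley on 2. Dunmore wins 11–2.
Dunmore vs Kelston: 4+1 = 5 for Dunmore, 8 for Kelston — Kelston by 8–5.
Arden vs Selby: Selby wins 8–5.
Arden vs Calder: 3 to 10, Calder.
Arden vs Brixley: Arden wins 8–5.
Arden vs Kelston: Kelston wins 8–5.
Selby vs Calder: Selby is ranked higher on 2+3 = 5 ballots, Calder on 8. Calder wins 8–5.
Selby vs Brixley: Selby preferred on 4+3+3 = 10 ballots; Selby wins 10–3.
Selby–Kelston: Kelston 13–0.
Calder vs Brixley: Calder is ranked higher on 4+3+1 = 8 ballots, Brixley on 5. Calder wins 8–5.
Calder vs Kelston: 5 to 8, Kelston.
Brixley vs Kelston: 2 to 11, Kelston.
Kelston defeats every rival head-to-head and is the Condorcet winner.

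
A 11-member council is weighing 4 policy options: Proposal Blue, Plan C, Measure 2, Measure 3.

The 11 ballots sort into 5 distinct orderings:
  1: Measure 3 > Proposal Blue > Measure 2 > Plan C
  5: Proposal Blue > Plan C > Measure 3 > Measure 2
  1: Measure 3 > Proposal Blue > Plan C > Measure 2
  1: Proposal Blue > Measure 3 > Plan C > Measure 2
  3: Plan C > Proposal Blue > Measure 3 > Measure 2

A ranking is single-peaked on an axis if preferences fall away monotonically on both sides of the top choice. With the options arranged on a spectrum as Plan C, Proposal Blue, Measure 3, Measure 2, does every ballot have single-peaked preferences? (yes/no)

Axis positions: Plan C=1, Proposal Blue=2, Measure 3=3, Measure 2=4.
Group 1 (peak Measure 3 at position 3): ranking walks positions 3-2-4-1, expanding outward from the peak — single-peaked.
Group 2 (peak Proposal Blue at position 2): ranking walks positions 2-1-3-4, expanding outward from the peak — single-peaked.
Group 3 (peak Measure 3 at position 3): ranking walks positions 3-2-1-4, expanding outward from the peak — single-peaked.
Group 4 (peak Proposal Blue at position 2): ranking walks positions 2-3-1-4, expanding outward from the peak — single-peaked.
Group 5 (peak Plan C at position 1): ranking walks positions 1-2-3-4, expanding outward from the peak — single-peaked.
Every ranking is single-peaked on this axis.

yes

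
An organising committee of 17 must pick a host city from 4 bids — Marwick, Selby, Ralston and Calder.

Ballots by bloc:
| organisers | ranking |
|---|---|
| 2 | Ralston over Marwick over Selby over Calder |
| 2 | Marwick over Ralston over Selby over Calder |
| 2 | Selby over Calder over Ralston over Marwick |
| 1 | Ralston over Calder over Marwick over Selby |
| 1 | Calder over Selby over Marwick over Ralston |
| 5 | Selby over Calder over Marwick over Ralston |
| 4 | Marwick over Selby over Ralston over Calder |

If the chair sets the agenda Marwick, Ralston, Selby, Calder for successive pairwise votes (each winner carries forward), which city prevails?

Round 1: Marwick vs Ralston — 12–5, Marwick advances.
Round 2: Marwick vs Selby — 9–8, Marwick advances.
Round 3: Marwick vs Calder — 8–9, Calder advances.
Calder survives the agenda.

Calder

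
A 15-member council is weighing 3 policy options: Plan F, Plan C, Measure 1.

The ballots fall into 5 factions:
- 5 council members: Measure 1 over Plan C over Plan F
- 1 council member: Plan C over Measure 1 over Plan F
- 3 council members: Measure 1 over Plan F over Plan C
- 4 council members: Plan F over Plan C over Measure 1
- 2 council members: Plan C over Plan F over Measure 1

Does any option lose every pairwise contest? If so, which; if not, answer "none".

Pairwise majorities:
Plan F vs Plan C: Plan F preferred on 3+4 = 7 ballots; Plan C wins 8–7.
Plan F vs Measure 1: Measure 1, 9–6.
Plan C vs Measure 1: Plan C preferred on 1+4+2 = 7 ballots; Measure 1 wins 8–7.
Plan F loses to every other option — it is the Condorcet loser.

Plan F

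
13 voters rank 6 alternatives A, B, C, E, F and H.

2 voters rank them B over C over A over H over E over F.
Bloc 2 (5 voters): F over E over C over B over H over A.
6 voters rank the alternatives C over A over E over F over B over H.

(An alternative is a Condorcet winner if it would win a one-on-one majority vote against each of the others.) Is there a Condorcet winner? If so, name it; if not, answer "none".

Head-to-head results (13 voters):
A vs B: B wins 7–6.
A vs C: A preferred on 0 ballots; C wins 13–0.
A vs E: A is ranked higher on 2+6 = 8 ballots, E on 5. A wins 8–5.
A vs F: A preferred on 2+6 = 8 ballots; A wins 8–5.
A vs H: 2+6 = 8 for A, 5 for H — A by 8–5.
B vs C: 2 to 11, C.
B vs E: E, 11–2.
B–F: F 11–2.
B vs H: B is ranked higher on 2+5+6 = 13 ballots, H on 0. B wins 13–0.
C vs E: C, 8–5.
C vs F: 2+6 = 8 for C, 5 for F — C by 8–5.
C vs H: 13 to 0, C.
E vs F: E is ranked higher on 2+6 = 8 ballots, F on 5. E wins 8–5.
E–H: E 11–2.
F vs H: F, 11–2.
C wins every pairwise contest, so C is the Condorcet winner.

C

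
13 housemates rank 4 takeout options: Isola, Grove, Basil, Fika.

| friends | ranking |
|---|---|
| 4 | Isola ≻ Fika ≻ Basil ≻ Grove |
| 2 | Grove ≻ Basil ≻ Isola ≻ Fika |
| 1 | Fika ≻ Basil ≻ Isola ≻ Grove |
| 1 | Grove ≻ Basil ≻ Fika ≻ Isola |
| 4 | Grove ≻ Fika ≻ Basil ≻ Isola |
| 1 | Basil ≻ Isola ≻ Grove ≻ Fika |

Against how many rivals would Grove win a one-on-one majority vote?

3

Grove against each rival (13 friends):
Grove vs Isola: Grove wins 7–6.
Grove–Basil: Grove 7–6.
Grove vs Fika: Grove is ranked higher on 2+1+4+1 = 8 ballots, Fika on 5. Grove wins 8–5.
Grove beats Isola, Basil, Fika — 3 pairwise wins.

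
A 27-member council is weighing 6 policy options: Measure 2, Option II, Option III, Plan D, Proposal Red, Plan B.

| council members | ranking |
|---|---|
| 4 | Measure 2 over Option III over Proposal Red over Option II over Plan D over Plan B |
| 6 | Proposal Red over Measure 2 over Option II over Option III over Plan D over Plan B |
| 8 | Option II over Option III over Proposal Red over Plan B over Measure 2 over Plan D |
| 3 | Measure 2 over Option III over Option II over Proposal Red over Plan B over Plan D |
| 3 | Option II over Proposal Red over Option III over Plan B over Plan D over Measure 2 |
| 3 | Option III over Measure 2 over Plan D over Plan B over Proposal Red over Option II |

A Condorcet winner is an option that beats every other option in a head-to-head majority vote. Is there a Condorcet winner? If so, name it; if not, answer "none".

none

Head-to-head results (27 council members):
Measure 2–Option II: Measure 2 16–11.
Measure 2–Option III: Option III 14–13.
Measure 2 vs Plan D: Measure 2 wins 24–3.
Measure 2 vs Proposal Red: Proposal Red wins 17–10.
Measure 2 vs Plan B: Measure 2 wins 16–11.
Option II vs Option III: Option II, 17–10.
Option II vs Plan D: Option II, 24–3.
Option II–Proposal Red: Option II 14–13.
Option II vs Plan B: Option II wins 24–3.
Option III vs Plan D: Option III, 27–0.
Option III–Proposal Red: Option III 18–9.
Option III vs Plan B: Option III wins 27–0.
Plan D vs Proposal Red: Proposal Red wins 24–3.
Plan D vs Plan B: Plan B wins 14–13.
Proposal Red vs Plan B: Proposal Red, 24–3.
Each option drops at least one matchup (Measure 2 loses to Option III; Option II loses to Measure 2; Option III loses to Option II; Plan D loses to Measure 2; Proposal Red loses to Option II; Plan B loses to Measure 2); the cycle Measure 2 > Option II > Option III > Measure 2 rules out a Condorcet winner.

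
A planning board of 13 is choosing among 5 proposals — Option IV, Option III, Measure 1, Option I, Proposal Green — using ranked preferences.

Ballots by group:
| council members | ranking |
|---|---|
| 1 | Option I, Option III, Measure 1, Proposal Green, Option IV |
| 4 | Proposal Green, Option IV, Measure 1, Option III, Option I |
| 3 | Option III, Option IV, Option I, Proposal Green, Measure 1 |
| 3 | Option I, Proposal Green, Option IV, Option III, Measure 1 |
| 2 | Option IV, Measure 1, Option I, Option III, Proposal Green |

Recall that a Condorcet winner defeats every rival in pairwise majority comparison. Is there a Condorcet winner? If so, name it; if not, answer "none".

Check each pair by majority over 13 ballots:
Option IV vs Option III: 4+3+2 = 9 for Option IV, 4 for Option III — Option IV by 9–4.
Option IV vs Measure 1: 12 to 1, Option IV.
Option IV vs Option I: Option IV wins 9–4.
Option IV vs Proposal Green: 3+2 = 5 for Option IV, 8 for Proposal Green — Proposal Green by 8–5.
Option III–Measure 1: Option III 7–6.
Option III vs Option I: 4+3 = 7 for Option III, 6 for Option I — Option III by 7–6.
Option III vs Proposal Green: Option III preferred on 1+3+2 = 6 ballots; Proposal Green wins 7–6.
Measure 1 vs Option I: Measure 1 preferred on 4+2 = 6 ballots; Option I wins 7–6.
Measure 1 vs Proposal Green: Proposal Green wins 10–3.
Option I vs Proposal Green: 9 to 4, Option I.
No option is unbeaten: Option IV loses to Proposal Green; Option III loses to Option IV; Measure 1 loses to Option IV; Option I loses to Option IV; Proposal Green loses to Option I. In particular Option IV beats Option I beats Proposal Green beats Option IV is a majority cycle — no Condorcet winner exists.

none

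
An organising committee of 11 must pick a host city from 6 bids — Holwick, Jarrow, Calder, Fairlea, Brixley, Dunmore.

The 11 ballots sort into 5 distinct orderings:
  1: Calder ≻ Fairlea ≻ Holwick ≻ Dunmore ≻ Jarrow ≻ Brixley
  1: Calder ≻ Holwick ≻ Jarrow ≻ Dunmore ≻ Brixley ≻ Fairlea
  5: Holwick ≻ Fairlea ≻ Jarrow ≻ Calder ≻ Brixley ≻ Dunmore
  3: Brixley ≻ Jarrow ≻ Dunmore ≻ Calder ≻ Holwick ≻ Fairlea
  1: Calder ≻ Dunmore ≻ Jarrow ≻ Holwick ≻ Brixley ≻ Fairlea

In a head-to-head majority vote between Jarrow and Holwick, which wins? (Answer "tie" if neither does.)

Holwick

Ballots ranking Jarrow above Holwick: 3 + 1 = 4.
Ballots ranking Holwick above Jarrow: 11 − 4 = 7.
Holwick wins the head-to-head 7–4.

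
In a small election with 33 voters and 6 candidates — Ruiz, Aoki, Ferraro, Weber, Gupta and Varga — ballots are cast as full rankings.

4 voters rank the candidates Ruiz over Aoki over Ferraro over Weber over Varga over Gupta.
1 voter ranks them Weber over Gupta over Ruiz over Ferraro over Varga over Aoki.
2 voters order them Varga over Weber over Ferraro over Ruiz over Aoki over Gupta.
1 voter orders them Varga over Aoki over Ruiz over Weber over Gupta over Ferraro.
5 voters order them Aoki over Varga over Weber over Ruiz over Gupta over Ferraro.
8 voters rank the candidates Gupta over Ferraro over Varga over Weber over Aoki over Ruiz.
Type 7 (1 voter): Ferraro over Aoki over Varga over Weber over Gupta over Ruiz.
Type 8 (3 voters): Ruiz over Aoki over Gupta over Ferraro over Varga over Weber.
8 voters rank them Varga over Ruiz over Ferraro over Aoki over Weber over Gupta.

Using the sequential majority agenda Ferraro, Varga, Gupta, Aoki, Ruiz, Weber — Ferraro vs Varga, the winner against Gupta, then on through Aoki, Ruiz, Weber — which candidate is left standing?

Weber

Round 1: Ferraro vs Varga — 17–16, Ferraro advances.
Round 2: Ferraro vs Gupta — 15–18, Gupta advances.
Round 3: Gupta vs Aoki — 9–24, Aoki advances.
Round 4: Aoki vs Ruiz — 15–18, Ruiz advances.
Round 5: Ruiz vs Weber — 16–17, Weber advances.
Weber survives the agenda.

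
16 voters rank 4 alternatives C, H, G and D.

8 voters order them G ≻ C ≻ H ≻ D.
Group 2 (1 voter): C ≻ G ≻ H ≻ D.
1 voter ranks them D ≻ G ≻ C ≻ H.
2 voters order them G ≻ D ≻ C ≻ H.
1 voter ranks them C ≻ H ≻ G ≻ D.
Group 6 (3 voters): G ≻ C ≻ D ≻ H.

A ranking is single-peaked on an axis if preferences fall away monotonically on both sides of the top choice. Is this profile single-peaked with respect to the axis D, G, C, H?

Axis positions: D=1, G=2, C=3, H=4.
Group 1 (peak G at position 2): ranking walks positions 2-3-4-1, expanding outward from the peak — single-peaked.
Group 2 (peak C at position 3): ranking walks positions 3-2-4-1, expanding outward from the peak — single-peaked.
Group 3 (peak D at position 1): ranking walks positions 1-2-3-4, expanding outward from the peak — single-peaked.
Group 4 (peak G at position 2): ranking walks positions 2-1-3-4, expanding outward from the peak — single-peaked.
Group 5 (peak C at position 3): ranking walks positions 3-4-2-1, expanding outward from the peak — single-peaked.
Group 6 (peak G at position 2): ranking walks positions 2-3-1-4, expanding outward from the peak — single-peaked.
Every ranking is single-peaked on this axis.

yes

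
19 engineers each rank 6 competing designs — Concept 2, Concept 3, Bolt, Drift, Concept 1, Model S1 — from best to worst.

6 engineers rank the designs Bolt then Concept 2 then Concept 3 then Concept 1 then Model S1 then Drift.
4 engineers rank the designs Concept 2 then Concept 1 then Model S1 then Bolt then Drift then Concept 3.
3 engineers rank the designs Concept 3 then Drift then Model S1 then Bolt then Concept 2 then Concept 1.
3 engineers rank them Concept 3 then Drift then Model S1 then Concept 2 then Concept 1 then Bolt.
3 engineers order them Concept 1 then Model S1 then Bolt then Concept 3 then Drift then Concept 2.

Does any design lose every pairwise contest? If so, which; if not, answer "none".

Head-to-head results (19 engineers):
Concept 2 vs Concept 3: Concept 2 is ranked higher on 6+4 = 10 ballots, Concept 3 on 9. Concept 2 wins 10–9.
Concept 2 vs Bolt: 7 to 12, Bolt.
Concept 2 vs Drift: Concept 2, 10–9.
Concept 2–Concept 1: Concept 2 16–3.
Concept 2 vs Model S1: Concept 2 preferred on 6+4 = 10 ballots; Concept 2 wins 10–9.
Concept 3 vs Bolt: 6 to 13, Bolt.
Concept 3–Drift: Concept 3 15–4.
Concept 3 vs Concept 1: 6+3+3 = 12 for Concept 3, 7 for Concept 1 — Concept 3 by 12–7.
Concept 3 vs Model S1: Concept 3 wins 12–7.
Bolt vs Drift: Bolt is ranked higher on 6+4+3 = 13 ballots, Drift on 6. Bolt wins 13–6.
Bolt vs Concept 1: 9 to 10, Concept 1.
Bolt vs Model S1: Bolt preferred on 6 ballots; Model S1 wins 13–6.
Drift–Concept 1: Concept 1 13–6.
Drift vs Model S1: Model S1, 13–6.
Concept 1 vs Model S1: 6+4+3 = 13 for Concept 1, 6 for Model S1 — Concept 1 by 13–6.
Drift is beaten in every head-to-head and is the Condorcet loser.

Drift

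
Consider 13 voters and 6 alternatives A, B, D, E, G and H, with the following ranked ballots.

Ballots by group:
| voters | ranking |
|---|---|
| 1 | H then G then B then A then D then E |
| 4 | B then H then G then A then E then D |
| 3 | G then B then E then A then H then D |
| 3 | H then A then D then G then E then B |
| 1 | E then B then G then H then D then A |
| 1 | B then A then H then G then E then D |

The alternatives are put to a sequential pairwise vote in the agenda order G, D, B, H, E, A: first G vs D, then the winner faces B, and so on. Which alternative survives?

Round 1: G vs D — 10–3, G advances.
Round 2: G vs B — 7–6, G advances.
Round 3: G vs H — 4–9, H advances.
Round 4: H vs E — 9–4, H advances.
Round 5: H vs A — 9–4, H advances.
The agenda winner is H.

H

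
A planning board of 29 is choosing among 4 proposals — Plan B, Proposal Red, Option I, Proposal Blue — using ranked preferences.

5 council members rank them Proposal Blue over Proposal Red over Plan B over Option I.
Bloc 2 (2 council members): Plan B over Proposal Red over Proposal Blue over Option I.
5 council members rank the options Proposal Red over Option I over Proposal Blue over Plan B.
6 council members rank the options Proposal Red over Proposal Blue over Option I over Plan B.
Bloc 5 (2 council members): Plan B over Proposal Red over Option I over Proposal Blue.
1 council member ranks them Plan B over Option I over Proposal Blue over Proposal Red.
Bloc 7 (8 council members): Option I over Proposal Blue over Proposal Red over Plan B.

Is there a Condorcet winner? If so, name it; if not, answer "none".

Head-to-head results (29 council members):
Plan B vs Proposal Red: Plan B preferred on 2+2+1 = 5 ballots; Proposal Red wins 24–5.
Plan B vs Option I: Plan B is ranked higher on 5+2+2+1 = 10 ballots, Option I on 19. Option I wins 19–10.
Plan B vs Proposal Blue: Plan B is ranked higher on 2+2+1 = 5 ballots, Proposal Blue on 24. Proposal Blue wins 24–5.
Proposal Red vs Option I: 5+2+5+6+2 = 20 for Proposal Red, 9 for Option I — Proposal Red by 20–9.
Proposal Red vs Proposal Blue: Proposal Red preferred on 2+5+6+2 = 15 ballots; Proposal Red wins 15–14.
Option I vs Proposal Blue: 5+2+1+8 = 16 for Option I, 13 for Proposal Blue — Option I by 16–13.
Proposal Red wins every pairwise contest, so Proposal Red is the Condorcet winner.

Proposal Red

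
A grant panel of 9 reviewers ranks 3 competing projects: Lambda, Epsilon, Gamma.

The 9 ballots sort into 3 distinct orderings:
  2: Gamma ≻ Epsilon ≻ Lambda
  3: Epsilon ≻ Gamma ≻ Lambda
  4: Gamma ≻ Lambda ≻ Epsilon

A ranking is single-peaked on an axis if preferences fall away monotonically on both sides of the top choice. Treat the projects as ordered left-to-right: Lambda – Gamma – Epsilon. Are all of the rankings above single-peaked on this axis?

yes

Axis positions: Lambda=1, Gamma=2, Epsilon=3.
Bloc 1 (peak Gamma at position 2): ranking walks positions 2-3-1, expanding outward from the peak — single-peaked.
Bloc 2 (peak Epsilon at position 3): ranking walks positions 3-2-1, expanding outward from the peak — single-peaked.
Bloc 3 (peak Gamma at position 2): ranking walks positions 2-1-3, expanding outward from the peak — single-peaked.
Every ranking is single-peaked on this axis.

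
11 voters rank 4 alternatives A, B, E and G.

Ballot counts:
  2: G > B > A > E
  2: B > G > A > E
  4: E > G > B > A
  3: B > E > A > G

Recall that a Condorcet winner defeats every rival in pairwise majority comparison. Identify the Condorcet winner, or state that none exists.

none

Pairwise majorities:
A–B: B 11–0.
A vs E: A preferred on 2+2 = 4 ballots; E wins 7–4.
A vs G: A is ranked higher on 3 ballots, G on 8. G wins 8–3.
B vs E: 7 to 4, B.
B vs G: G, 6–5.
E vs G: 7 to 4, E.
No alternative is unbeaten: A loses to B; B loses to G; E loses to B; G loses to E. In particular B > E > G > B is a majority cycle — no Condorcet winner exists.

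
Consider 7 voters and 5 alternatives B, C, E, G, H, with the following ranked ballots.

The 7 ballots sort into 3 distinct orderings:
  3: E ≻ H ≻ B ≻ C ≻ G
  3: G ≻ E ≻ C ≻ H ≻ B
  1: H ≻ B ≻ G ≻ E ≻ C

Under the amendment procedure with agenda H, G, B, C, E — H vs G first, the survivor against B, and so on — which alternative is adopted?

E

Round 1: H vs G — 4–3, H advances.
Round 2: H vs B — 7–0, H advances.
Round 3: H vs C — 4–3, H advances.
Round 4: H vs E — 1–6, E advances.
The agenda winner is E.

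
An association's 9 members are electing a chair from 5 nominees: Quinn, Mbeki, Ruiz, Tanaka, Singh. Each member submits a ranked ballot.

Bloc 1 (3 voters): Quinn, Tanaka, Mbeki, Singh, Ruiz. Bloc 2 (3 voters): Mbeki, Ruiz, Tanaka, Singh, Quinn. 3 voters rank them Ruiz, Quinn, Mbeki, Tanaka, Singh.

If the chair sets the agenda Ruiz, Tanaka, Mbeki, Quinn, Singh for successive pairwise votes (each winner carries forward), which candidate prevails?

Round 1: Ruiz vs Tanaka — 6–3, Ruiz advances.
Round 2: Ruiz vs Mbeki — 3–6, Mbeki advances.
Round 3: Mbeki vs Quinn — 3–6, Quinn advances.
Round 4: Quinn vs Singh — 6–3, Quinn advances.
The agenda winner is Quinn.

Quinn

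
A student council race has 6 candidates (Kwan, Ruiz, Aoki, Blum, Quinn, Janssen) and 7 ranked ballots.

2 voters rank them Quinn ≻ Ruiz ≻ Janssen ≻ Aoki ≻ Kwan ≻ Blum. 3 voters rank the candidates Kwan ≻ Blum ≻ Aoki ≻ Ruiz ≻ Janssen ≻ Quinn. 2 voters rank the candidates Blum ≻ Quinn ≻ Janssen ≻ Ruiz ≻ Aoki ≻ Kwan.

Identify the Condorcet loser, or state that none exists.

none

Head-to-head results (7 voters):
Kwan vs Ruiz: Kwan is ranked higher on 3 ballots, Ruiz on 4. Ruiz wins 4–3.
Kwan vs Aoki: 3 to 4, Aoki.
Kwan–Blum: Kwan 5–2.
Kwan vs Quinn: Kwan is ranked higher on 3 ballots, Quinn on 4. Quinn wins 4–3.
Kwan vs Janssen: Janssen, 4–3.
Ruiz vs Aoki: 4 to 3, Ruiz.
Ruiz vs Blum: 2 for Ruiz, 5 for Blum — Blum by 5–2.
Ruiz vs Quinn: Ruiz preferred on 3 ballots; Quinn wins 4–3.
Ruiz vs Janssen: Ruiz preferred on 2+3 = 5 ballots; Ruiz wins 5–2.
Aoki vs Blum: 2 for Aoki, 5 for Blum — Blum by 5–2.
Aoki vs Quinn: Aoki preferred on 3 ballots; Quinn wins 4–3.
Aoki vs Janssen: 3 for Aoki, 4 for Janssen — Janssen by 4–3.
Blum vs Quinn: Blum wins 5–2.
Blum vs Janssen: Blum wins 5–2.
Quinn vs Janssen: 4 to 3, Quinn.
Every candidate wins at least one matchup (Kwan beats Blum; Ruiz beats Kwan; Aoki beats Kwan; Blum beats Ruiz; Quinn beats Kwan; Janssen beats Kwan), so there is no Condorcet loser.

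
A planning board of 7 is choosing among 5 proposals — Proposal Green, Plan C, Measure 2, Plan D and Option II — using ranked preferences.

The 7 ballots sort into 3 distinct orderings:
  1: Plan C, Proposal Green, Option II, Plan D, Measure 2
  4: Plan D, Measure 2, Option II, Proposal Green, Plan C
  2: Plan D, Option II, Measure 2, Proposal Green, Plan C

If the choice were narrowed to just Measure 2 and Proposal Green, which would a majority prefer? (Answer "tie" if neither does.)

Ballots ranking Measure 2 above Proposal Green: 4 + 2 = 6.
Ballots ranking Proposal Green above Measure 2: 7 − 6 = 1.
Measure 2 wins the head-to-head 6–1.

Measure 2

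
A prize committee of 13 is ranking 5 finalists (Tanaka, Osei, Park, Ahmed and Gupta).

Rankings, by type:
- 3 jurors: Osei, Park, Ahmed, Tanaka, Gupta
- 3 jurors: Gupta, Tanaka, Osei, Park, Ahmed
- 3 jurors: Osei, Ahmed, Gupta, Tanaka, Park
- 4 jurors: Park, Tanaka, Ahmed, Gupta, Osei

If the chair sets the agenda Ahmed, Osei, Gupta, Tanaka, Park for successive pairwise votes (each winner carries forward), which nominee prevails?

Park

Round 1: Ahmed vs Osei — 4–9, Osei advances.
Round 2: Osei vs Gupta — 6–7, Gupta advances.
Round 3: Gupta vs Tanaka — 6–7, Tanaka advances.
Round 4: Tanaka vs Park — 6–7, Park advances.
The agenda winner is Park.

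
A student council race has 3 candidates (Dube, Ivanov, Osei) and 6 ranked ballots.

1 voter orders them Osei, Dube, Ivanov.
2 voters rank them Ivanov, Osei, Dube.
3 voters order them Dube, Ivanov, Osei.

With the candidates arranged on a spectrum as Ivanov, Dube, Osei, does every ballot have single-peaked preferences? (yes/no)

no

Axis positions: Ivanov=1, Dube=2, Osei=3.
Group 1 (peak Osei at position 3): ranking walks positions 3-2-1, expanding outward from the peak — single-peaked.
Group 2: ranking walks positions 1-3-2; Osei is ranked above Dube even though Dube lies between Osei and the peak Ivanov on the axis — preferences dip and rise again. Not single-peaked.
Group 3 (peak Dube at position 2): ranking walks positions 2-1-3, expanding outward from the peak — single-peaked.
Group 2 violates single-peakedness, so the profile is not single-peaked on this axis.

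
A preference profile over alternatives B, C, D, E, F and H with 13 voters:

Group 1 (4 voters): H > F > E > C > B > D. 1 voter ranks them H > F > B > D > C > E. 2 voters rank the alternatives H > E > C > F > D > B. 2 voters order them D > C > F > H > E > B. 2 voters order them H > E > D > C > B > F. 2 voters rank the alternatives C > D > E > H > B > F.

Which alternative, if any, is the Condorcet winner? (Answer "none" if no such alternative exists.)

Head-to-head results (13 voters):
B vs C: 1 to 12, C.
B vs D: 4+1 = 5 for B, 8 for D — D by 8–5.
B vs E: B preferred on 1 ballot; E wins 12–1.
B vs F: 2+2 = 4 for B, 9 for F — F by 9–4.
B vs H: B is ranked higher on 0 ballots, H on 13. H wins 13–0.
C vs D: C preferred on 4+2+2 = 8 ballots; C wins 8–5.
C vs E: C is ranked higher on 1+2+2 = 5 ballots, E on 8. E wins 8–5.
C vs F: C preferred on 2+2+2+2 = 8 ballots; C wins 8–5.
C vs H: C is ranked higher on 2+2 = 4 ballots, H on 9. H wins 9–4.
D vs E: 5 to 8, E.
D vs F: D preferred on 2+2+2 = 6 ballots; F wins 7–6.
D vs H: 2+2 = 4 for D, 9 for H — H by 9–4.
E vs F: E preferred on 2+2+2 = 6 ballots; F wins 7–6.
E vs H: E preferred on 2 ballots; H wins 11–2.
F vs H: 2 to 11, H.
H beats each of B, C, D, E, F — H is the Condorcet winner.

H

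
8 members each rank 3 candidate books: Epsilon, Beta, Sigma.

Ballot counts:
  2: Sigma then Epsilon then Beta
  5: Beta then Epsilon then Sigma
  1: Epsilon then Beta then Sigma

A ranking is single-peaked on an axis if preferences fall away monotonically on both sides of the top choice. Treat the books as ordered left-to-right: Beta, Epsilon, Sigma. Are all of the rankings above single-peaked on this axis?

yes

Axis positions: Beta=1, Epsilon=2, Sigma=3.
Ballot type 1 (peak Sigma at position 3): ranking walks positions 3-2-1, expanding outward from the peak — single-peaked.
Ballot type 2 (peak Beta at position 1): ranking walks positions 1-2-3, expanding outward from the peak — single-peaked.
Ballot type 3 (peak Epsilon at position 2): ranking walks positions 2-1-3, expanding outward from the peak — single-peaked.
Every ranking is single-peaked on this axis.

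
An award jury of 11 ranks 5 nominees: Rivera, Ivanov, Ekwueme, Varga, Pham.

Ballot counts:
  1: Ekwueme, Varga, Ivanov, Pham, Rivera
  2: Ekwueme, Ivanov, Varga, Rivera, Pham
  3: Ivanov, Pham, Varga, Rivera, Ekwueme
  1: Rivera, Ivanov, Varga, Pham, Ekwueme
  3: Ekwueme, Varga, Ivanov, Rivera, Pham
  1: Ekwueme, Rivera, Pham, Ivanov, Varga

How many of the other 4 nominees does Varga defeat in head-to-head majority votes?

2

Varga against each rival (11 jurors):
Varga vs Rivera: Varga wins 9–2.
Varga vs Ivanov: Ivanov, 7–4.
Varga–Ekwueme: Ekwueme 7–4.
Varga vs Pham: 7 to 4, Varga.
Varga beats Rivera, Pham; loses to Ivanov, Ekwueme — 2 pairwise wins.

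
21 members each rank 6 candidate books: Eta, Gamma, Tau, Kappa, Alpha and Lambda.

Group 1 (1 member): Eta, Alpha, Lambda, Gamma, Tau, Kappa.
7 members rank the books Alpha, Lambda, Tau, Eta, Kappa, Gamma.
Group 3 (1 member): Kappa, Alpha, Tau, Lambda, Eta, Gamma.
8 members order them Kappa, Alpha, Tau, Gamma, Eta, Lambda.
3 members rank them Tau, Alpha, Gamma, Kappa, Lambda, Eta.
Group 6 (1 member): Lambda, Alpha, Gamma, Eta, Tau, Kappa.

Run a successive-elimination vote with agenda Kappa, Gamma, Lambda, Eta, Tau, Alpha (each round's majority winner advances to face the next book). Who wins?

Round 1: Kappa vs Gamma — 16–5, Kappa advances.
Round 2: Kappa vs Lambda — 12–9, Kappa advances.
Round 3: Kappa vs Eta — 12–9, Kappa advances.
Round 4: Kappa vs Tau — 9–12, Tau advances.
Round 5: Tau vs Alpha — 3–18, Alpha advances.
The agenda winner is Alpha.

Alpha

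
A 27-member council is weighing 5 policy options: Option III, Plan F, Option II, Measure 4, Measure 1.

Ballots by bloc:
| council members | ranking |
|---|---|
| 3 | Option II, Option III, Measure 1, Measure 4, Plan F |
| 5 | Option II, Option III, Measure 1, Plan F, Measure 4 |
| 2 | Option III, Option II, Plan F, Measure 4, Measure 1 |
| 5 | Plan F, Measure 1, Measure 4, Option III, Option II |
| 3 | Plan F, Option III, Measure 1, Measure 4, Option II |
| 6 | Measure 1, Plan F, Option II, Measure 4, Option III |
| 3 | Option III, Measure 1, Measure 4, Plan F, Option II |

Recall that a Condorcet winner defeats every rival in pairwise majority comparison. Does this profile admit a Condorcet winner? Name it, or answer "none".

none

Head-to-head results (27 council members):
Option III vs Plan F: Plan F wins 14–13.
Option III–Option II: Option II 14–13.
Option III vs Measure 4: Option III wins 16–11.
Option III vs Measure 1: Option III wins 16–11.
Plan F vs Option II: Plan F, 17–10.
Plan F–Measure 4: Plan F 21–6.
Plan F–Measure 1: Measure 1 17–10.
Option II vs Measure 4: Option II wins 16–11.
Option II vs Measure 1: Measure 1 wins 17–10.
Measure 4–Measure 1: Measure 1 25–2.
No option is unbeaten: Option III loses to Plan F; Plan F loses to Measure 1; Option II loses to Plan F; Measure 4 loses to Option III; Measure 1 loses to Option III. In particular Option III → Measure 1 → Plan F → Option III is a majority cycle — no Condorcet winner exists.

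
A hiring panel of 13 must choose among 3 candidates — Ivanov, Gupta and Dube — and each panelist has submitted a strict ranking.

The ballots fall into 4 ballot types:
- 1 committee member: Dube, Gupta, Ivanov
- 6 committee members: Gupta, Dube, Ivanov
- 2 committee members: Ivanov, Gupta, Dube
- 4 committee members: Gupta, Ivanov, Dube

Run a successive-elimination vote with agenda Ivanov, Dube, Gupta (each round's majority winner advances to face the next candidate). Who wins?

Gupta

Round 1: Ivanov vs Dube — 6–7, Dube advances.
Round 2: Dube vs Gupta — 1–12, Gupta advances.
Gupta survives the agenda.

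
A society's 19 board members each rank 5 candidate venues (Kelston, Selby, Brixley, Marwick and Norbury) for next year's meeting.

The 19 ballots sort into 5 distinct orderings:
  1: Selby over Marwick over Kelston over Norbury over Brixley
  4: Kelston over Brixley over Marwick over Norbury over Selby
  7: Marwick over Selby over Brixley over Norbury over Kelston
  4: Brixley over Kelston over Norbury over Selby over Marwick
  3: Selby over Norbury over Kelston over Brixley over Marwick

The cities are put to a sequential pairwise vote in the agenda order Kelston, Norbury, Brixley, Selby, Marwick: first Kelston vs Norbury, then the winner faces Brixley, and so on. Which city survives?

Marwick

Round 1: Kelston vs Norbury — 9–10, Norbury advances.
Round 2: Norbury vs Brixley — 4–15, Brixley advances.
Round 3: Brixley vs Selby — 8–11, Selby advances.
Round 4: Selby vs Marwick — 8–11, Marwick advances.
Marwick survives the agenda.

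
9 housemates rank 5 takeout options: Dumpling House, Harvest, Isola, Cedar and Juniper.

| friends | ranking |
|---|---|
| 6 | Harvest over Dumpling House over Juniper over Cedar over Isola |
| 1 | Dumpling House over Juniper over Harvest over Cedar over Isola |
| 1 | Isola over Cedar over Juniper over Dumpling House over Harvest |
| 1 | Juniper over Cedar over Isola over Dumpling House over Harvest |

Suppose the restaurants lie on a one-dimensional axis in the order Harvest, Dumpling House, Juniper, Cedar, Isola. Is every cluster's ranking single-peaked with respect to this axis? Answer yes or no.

Axis positions: Harvest=1, Dumpling House=2, Juniper=3, Cedar=4, Isola=5.
Cluster 1 (peak Harvest at position 1): ranking walks positions 1-2-3-4-5, expanding outward from the peak — single-peaked.
Cluster 2 (peak Dumpling House at position 2): ranking walks positions 2-3-1-4-5, expanding outward from the peak — single-peaked.
Cluster 3 (peak Isola at position 5): ranking walks positions 5-4-3-2-1, expanding outward from the peak — single-peaked.
Cluster 4 (peak Juniper at position 3): ranking walks positions 3-4-5-2-1, expanding outward from the peak — single-peaked.
Every ranking is single-peaked on this axis.

yes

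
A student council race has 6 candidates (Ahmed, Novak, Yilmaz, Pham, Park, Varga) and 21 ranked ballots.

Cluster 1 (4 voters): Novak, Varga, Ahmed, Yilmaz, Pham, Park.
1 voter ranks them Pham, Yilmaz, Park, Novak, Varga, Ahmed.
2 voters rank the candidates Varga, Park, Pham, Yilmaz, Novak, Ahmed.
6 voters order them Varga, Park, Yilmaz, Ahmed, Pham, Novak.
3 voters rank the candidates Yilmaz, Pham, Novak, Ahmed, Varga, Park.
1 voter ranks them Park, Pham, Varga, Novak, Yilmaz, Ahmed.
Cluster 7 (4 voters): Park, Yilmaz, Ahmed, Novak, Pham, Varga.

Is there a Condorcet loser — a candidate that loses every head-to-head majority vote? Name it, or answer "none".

Pairwise majorities:
Ahmed vs Novak: Ahmed is ranked higher on 6+4 = 10 ballots, Novak on 11. Novak wins 11–10.
Ahmed vs Yilmaz: Ahmed is ranked higher on 4 ballots, Yilmaz on 17. Yilmaz wins 17–4.
Ahmed vs Pham: Ahmed wins 14–7.
Ahmed vs Park: Ahmed preferred on 4+3 = 7 ballots; Park wins 14–7.
Ahmed–Varga: Varga 14–7.
Novak vs Yilmaz: Yilmaz wins 16–5.
Novak vs Pham: Novak is ranked higher on 4+4 = 8 ballots, Pham on 13. Pham wins 13–8.
Novak vs Park: 7 to 14, Park.
Novak vs Varga: 4+1+3+4 = 12 for Novak, 9 for Varga — Novak by 12–9.
Yilmaz vs Pham: Yilmaz preferred on 4+6+3+4 = 17 ballots; Yilmaz wins 17–4.
Yilmaz vs Park: Park wins 13–8.
Yilmaz–Varga: Varga 13–8.
Pham vs Park: Park wins 13–8.
Pham vs Varga: Pham is ranked higher on 1+3+1+4 = 9 ballots, Varga on 12. Varga wins 12–9.
Park vs Varga: Varga wins 15–6.
Every candidate wins at least one matchup (Ahmed beats Pham; Novak beats Ahmed; Yilmaz beats Ahmed; Pham beats Novak; Park beats Ahmed; Varga beats Ahmed), so there is no Condorcet loser.

none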